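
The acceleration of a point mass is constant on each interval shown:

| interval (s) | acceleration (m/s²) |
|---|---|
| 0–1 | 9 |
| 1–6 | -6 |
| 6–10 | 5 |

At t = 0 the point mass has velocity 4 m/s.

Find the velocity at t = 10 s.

3 m/s

Δv equals the area under the a-t graph; then v = v₀ + Δv.
0–1 s: 9 × 1 = 9 m/s
1–6 s: -6 × 5 = -30 m/s
6–10 s: 5 × 4 = 20 m/s
Δv = -1 m/s, so v(10) = 4 + (-1) = 3 m/s.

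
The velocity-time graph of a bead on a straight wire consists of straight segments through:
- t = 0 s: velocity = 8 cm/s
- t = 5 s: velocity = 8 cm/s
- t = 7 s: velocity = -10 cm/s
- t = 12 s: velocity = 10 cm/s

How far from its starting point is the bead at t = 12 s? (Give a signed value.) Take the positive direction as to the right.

38 cm

Displacement is the signed area under the v-t curve.
0–5 s: 8 × 5 = 40 cm
5–7 s: ½(8 + -10)(2) = -2 cm
7–12 s: ½(-10 + 10)(5) = 0 cm
Net displacement = 38 cm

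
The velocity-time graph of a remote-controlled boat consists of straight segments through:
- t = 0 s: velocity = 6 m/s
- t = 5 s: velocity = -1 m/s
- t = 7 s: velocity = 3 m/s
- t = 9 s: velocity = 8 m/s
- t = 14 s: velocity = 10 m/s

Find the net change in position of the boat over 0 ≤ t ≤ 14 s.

70.5 m

Net displacement equals the area under the velocity-time graph (areas below the axis count negative).
0–5 s: ½(6 + -1)(5) = 12.5 m
5–7 s: ½(-1 + 3)(2) = 2 m
7–9 s: ½(3 + 8)(2) = 11 m
9–14 s: ½(8 + 10)(5) = 45 m
Net displacement = 70.5 m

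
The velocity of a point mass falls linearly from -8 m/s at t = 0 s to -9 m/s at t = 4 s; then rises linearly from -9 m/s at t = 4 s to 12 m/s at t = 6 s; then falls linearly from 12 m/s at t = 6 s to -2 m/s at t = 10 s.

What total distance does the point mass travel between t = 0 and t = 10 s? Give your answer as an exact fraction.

Distance (not displacement) is the total path length: add the absolute areas under v-t.
0–4 s: |½(-8 + -9)(4)| = 34 m
4–6 s: v = 0 at t = 34/7 s; triangle areas 27/7 + 48/7 = 75/7 m
6–10 s: v = 0 at t = 66/7 s; triangle areas 144/7 + 4/7 = 148/7 m
Total distance = 461/7 m

461/7 m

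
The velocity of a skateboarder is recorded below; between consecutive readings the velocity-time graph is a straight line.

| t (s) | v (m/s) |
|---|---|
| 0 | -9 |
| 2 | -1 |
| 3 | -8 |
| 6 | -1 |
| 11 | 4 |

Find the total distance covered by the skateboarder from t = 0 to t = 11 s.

Total distance travelled is ∫|v| dt — sum the magnitudes of each area piece.
0–2 s: |½(-9 + -1)(2)| = 10 m
2–3 s: |½(-1 + -8)(1)| = 4.5 m
3–6 s: |½(-8 + -1)(3)| = 13.5 m
6–11 s: v = 0 at t = 7 s; triangle areas 0.5 + 8 = 8.5 m
Total distance = 36.5 m

36.5 m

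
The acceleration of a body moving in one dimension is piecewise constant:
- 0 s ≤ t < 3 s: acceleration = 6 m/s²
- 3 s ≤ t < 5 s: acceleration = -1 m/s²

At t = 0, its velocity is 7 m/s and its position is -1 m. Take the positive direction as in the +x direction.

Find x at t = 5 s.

On each constant-a segment, Δv = aΔt and Δx = v₀Δt + ½aΔt²; chain segment to segment.
0–3 s: v starts 7 m/s; Δx = 7·3 + ½·6·3² = 48 m; v ends 25 m/s.
3–5 s: v starts 25 m/s; Δx = 25·2 + ½·-1·2² = 48 m; v ends 23 m/s.
x(5) = -1 + Σ Δx = 95 m.

95 m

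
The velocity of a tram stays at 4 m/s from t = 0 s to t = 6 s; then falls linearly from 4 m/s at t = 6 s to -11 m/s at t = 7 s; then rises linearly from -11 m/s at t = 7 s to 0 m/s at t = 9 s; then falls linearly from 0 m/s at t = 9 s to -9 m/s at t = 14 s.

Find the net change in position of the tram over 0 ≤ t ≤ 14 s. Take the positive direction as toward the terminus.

Displacement is the signed area under the v-t curve.
0–6 s: 4 × 6 = 24 m
6–7 s: ½(4 + -11)(1) = -3.5 m
7–9 s: ½(-11 + 0)(2) = -11 m
9–14 s: ½(0 + -9)(5) = -22.5 m
Net displacement = -13 m

-13 m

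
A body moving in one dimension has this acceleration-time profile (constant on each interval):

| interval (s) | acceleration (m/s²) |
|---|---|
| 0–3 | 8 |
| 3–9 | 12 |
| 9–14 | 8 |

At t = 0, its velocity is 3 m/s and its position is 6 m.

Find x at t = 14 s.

1024 m

On each constant-a segment, Δv = aΔt and Δx = v₀Δt + ½aΔt²; chain segment to segment.
0–3 s: v starts 3 m/s; Δx = 3·3 + ½·8·3² = 45 m; v ends 27 m/s.
3–9 s: v starts 27 m/s; Δx = 27·6 + ½·12·6² = 378 m; v ends 99 m/s.
9–14 s: v starts 99 m/s; Δx = 99·5 + ½·8·5² = 595 m; v ends 139 m/s.
x(14) = 6 + Σ Δx = 1024 m.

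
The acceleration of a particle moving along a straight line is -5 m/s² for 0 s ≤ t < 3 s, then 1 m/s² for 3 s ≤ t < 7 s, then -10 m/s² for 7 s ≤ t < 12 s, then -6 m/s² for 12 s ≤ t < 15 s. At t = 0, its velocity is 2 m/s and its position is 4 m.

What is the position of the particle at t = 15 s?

-430.5 m

On each constant-a segment, Δv = aΔt and Δx = v₀Δt + ½aΔt²; chain segment to segment.
0–3 s: v starts 2 m/s; Δx = 2·3 + ½·-5·3² = -16.5 m; v ends -13 m/s.
3–7 s: v starts -13 m/s; Δx = -13·4 + ½·1·4² = -44 m; v ends -9 m/s.
7–12 s: v starts -9 m/s; Δx = -9·5 + ½·-10·5² = -170 m; v ends -59 m/s.
12–15 s: v starts -59 m/s; Δx = -59·3 + ½·-6·3² = -204 m; v ends -77 m/s.
x(15) = 4 + Σ Δx = -430.5 m.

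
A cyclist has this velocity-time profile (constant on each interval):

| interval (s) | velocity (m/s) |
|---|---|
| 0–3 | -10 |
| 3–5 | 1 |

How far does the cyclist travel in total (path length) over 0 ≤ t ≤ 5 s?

32 m

Distance (not displacement) is the total path length: add the absolute areas under v-t.
0–3 s: |-10| × 3 = 30 m
3–5 s: |1| × 2 = 2 m
Total distance = 32 m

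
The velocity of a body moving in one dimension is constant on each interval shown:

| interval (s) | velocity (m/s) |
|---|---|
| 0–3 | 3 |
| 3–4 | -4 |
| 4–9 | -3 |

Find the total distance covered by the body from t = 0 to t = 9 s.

28 m

Total distance travelled is ∫|v| dt — sum the magnitudes of each area piece.
0–3 s: |3| × 3 = 9 m
3–4 s: |-4| × 1 = 4 m
4–9 s: |-3| × 5 = 15 m
Total distance = 28 m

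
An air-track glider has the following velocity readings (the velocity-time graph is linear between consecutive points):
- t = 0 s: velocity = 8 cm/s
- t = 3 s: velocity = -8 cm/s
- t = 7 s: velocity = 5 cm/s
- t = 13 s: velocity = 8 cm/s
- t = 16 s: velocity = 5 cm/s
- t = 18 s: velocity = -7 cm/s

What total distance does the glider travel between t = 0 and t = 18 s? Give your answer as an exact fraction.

3524/39 cm

Total distance travelled is ∫|v| dt — sum the magnitudes of each area piece.
0–3 s: v = 0 at t = 1.5 s; triangle areas 6 + 6 = 12 cm
3–7 s: v = 0 at t = 71/13 s; triangle areas 128/13 + 50/13 = 178/13 cm
7–13 s: |½(5 + 8)(6)| = 39 cm
13–16 s: |½(8 + 5)(3)| = 19.5 cm
16–18 s: v = 0 at t = 101/6 s; triangle areas 25/12 + 49/12 = 37/6 cm
Total distance = 3524/39 cm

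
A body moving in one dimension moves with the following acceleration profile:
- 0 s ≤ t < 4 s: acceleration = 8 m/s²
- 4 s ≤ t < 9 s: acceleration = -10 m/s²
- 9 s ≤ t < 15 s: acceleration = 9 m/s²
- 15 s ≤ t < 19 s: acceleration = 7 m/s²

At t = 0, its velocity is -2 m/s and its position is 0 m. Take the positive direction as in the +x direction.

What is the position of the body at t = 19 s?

315 m

On each constant-a segment, Δv = aΔt and Δx = v₀Δt + ½aΔt²; chain segment to segment.
0–4 s: v starts -2 m/s; Δx = -2·4 + ½·8·4² = 56 m; v ends 30 m/s.
4–9 s: v starts 30 m/s; Δx = 30·5 + ½·-10·5² = 25 m; v ends -20 m/s.
9–15 s: v starts -20 m/s; Δx = -20·6 + ½·9·6² = 42 m; v ends 34 m/s.
15–19 s: v starts 34 m/s; Δx = 34·4 + ½·7·4² = 192 m; v ends 62 m/s.
x(19) = 0 + Σ Δx = 315 m.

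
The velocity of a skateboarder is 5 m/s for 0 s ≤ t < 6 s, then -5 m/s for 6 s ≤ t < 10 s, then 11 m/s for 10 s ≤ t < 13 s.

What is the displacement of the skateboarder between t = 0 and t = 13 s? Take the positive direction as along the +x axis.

Displacement is the signed area under the v-t curve.
0–6 s: 5 × 6 = 30 m
6–10 s: -5 × 4 = -20 m
10–13 s: 11 × 3 = 33 m
Net displacement = 43 m

43 m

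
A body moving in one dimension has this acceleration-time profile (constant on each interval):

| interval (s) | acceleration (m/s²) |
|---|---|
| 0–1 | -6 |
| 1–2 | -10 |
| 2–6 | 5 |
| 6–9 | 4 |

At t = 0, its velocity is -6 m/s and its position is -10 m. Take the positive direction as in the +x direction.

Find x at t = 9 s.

On each constant-a segment, Δv = aΔt and Δx = v₀Δt + ½aΔt²; chain segment to segment.
0–1 s: v starts -6 m/s; Δx = -6·1 + ½·-6·1² = -9 m; v ends -12 m/s.
1–2 s: v starts -12 m/s; Δx = -12·1 + ½·-10·1² = -17 m; v ends -22 m/s.
2–6 s: v starts -22 m/s; Δx = -22·4 + ½·5·4² = -48 m; v ends -2 m/s.
6–9 s: v starts -2 m/s; Δx = -2·3 + ½·4·3² = 12 m; v ends 10 m/s.
x(9) = -10 + Σ Δx = -72 m.

-72 m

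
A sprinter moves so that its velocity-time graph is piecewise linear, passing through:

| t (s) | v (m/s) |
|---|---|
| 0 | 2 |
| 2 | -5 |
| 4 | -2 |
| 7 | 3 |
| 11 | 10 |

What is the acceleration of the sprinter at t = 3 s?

1.5 m/s²

Acceleration is the slope of the v-t graph on 2–4 s: (-2 − -5)/(4 − 2) = 1.5 m/s².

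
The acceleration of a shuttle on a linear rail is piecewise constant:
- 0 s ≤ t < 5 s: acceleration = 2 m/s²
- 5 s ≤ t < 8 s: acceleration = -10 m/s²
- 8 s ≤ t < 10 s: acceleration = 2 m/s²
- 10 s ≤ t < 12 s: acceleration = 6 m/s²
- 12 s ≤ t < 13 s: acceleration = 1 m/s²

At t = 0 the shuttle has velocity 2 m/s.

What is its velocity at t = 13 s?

-1 m/s

Δv equals the area under the a-t graph; then v = v₀ + Δv.
0–5 s: 2 × 5 = 10 m/s
5–8 s: -10 × 3 = -30 m/s
8–10 s: 2 × 2 = 4 m/s
10–12 s: 6 × 2 = 12 m/s
12–13 s: 1 × 1 = 1 m/s
Δv = -3 m/s, so v(13) = 2 + (-3) = -1 m/s.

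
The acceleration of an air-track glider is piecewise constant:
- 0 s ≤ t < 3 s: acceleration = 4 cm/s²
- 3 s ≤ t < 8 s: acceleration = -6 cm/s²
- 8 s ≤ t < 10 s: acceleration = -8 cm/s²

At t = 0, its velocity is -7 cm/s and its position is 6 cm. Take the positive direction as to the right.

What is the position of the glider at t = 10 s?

On each constant-a segment, Δv = aΔt and Δx = v₀Δt + ½aΔt²; chain segment to segment.
0–3 s: v starts -7 cm/s; Δx = -7·3 + ½·4·3² = -3 cm; v ends 5 cm/s.
3–8 s: v starts 5 cm/s; Δx = 5·5 + ½·-6·5² = -50 cm; v ends -25 cm/s.
8–10 s: v starts -25 cm/s; Δx = -25·2 + ½·-8·2² = -66 cm; v ends -41 cm/s.
x(10) = 6 + Σ Δx = -113 cm.

-113 cm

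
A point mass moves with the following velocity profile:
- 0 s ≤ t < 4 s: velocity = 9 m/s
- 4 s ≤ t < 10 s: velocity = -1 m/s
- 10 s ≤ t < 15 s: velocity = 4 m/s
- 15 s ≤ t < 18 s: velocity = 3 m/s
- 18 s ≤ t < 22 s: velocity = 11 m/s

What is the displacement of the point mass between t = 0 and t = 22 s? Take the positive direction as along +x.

Net displacement equals the area under the velocity-time graph (areas below the axis count negative).
0–4 s: 9 × 4 = 36 m
4–10 s: -1 × 6 = -6 m
10–15 s: 4 × 5 = 20 m
15–18 s: 3 × 3 = 9 m
18–22 s: 11 × 4 = 44 m
Net displacement = 103 m

103 m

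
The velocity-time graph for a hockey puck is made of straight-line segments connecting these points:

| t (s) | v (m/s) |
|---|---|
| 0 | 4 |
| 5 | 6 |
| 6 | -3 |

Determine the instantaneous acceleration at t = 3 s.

0.4 m/s²

Acceleration is the slope of the v-t graph on 0–5 s: (6 − 4)/(5 − 0) = 0.4 m/s².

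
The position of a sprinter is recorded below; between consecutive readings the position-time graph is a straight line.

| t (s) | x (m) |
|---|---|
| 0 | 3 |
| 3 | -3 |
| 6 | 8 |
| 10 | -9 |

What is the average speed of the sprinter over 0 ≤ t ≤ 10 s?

3.4 m/s

Average speed = (total path length)/(elapsed time); on a piecewise-linear x-t graph the path length is Σ|Δx|.
0–3 s: |Δx| = |-3 − 3| = 6 m
3–6 s: |Δx| = |8 − -3| = 11 m
6–10 s: |Δx| = |-9 − 8| = 17 m
Total path = 34 m; average speed = 34/10 = 3.4 m/s.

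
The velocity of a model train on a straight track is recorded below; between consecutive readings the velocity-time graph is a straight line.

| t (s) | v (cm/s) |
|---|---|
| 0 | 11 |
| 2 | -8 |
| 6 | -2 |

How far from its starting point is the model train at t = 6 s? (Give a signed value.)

-17 cm

Displacement is the signed area under the v-t curve.
0–2 s: ½(11 + -8)(2) = 3 cm
2–6 s: ½(-8 + -2)(4) = -20 cm
Net displacement = -17 cm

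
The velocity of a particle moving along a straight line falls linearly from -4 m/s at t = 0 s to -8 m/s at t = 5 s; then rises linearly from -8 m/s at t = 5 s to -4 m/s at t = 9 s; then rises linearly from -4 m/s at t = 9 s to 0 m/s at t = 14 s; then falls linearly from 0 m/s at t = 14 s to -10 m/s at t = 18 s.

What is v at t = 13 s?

-0.8 m/s

On 9–14 s the graph is linear from -4 to 0 m/s: v(13) = -4 + (0 − -4)·(13 − 9)/(14 − 9) = -0.8 m/s.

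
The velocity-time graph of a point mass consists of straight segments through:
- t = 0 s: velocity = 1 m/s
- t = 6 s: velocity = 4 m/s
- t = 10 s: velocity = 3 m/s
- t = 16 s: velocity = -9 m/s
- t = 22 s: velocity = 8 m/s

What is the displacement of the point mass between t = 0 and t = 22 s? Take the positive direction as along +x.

8 m

Displacement is the signed area under the v-t curve.
0–6 s: ½(1 + 4)(6) = 15 m
6–10 s: ½(4 + 3)(4) = 14 m
10–16 s: ½(3 + -9)(6) = -18 m
16–22 s: ½(-9 + 8)(6) = -3 m
Net displacement = 8 m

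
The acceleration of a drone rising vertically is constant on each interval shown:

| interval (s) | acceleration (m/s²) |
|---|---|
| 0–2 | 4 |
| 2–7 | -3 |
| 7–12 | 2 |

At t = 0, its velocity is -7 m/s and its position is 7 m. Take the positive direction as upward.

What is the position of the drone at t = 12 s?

-76.5 m

On each constant-a segment, Δv = aΔt and Δx = v₀Δt + ½aΔt²; chain segment to segment.
0–2 s: v starts -7 m/s; Δx = -7·2 + ½·4·2² = -6 m; v ends 1 m/s.
2–7 s: v starts 1 m/s; Δx = 1·5 + ½·-3·5² = -32.5 m; v ends -14 m/s.
7–12 s: v starts -14 m/s; Δx = -14·5 + ½·2·5² = -45 m; v ends -4 m/s.
x(12) = 7 + Σ Δx = -76.5 m.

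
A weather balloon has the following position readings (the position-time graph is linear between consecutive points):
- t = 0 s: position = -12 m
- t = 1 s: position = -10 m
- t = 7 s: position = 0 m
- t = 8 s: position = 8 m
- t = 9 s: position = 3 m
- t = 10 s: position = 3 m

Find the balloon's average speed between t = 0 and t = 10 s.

2.5 m/s

Average speed = (total path length)/(elapsed time); on a piecewise-linear x-t graph the path length is Σ|Δx|.
0–1 s: |Δx| = |-10 − -12| = 2 m
1–7 s: |Δx| = |0 − -10| = 10 m
7–8 s: |Δx| = |8 − 0| = 8 m
8–9 s: |Δx| = |3 − 8| = 5 m
9–10 s: |Δx| = |3 − 3| = 0 m
Total path = 25 m; average speed = 25/10 = 2.5 m/s.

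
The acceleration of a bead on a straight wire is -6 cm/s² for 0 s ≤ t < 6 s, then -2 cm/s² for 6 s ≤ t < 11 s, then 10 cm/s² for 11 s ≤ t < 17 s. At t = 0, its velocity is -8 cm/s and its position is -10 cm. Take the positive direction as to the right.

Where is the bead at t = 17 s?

On each constant-a segment, Δv = aΔt and Δx = v₀Δt + ½aΔt²; chain segment to segment.
0–6 s: v starts -8 cm/s; Δx = -8·6 + ½·-6·6² = -156 cm; v ends -44 cm/s.
6–11 s: v starts -44 cm/s; Δx = -44·5 + ½·-2·5² = -245 cm; v ends -54 cm/s.
11–17 s: v starts -54 cm/s; Δx = -54·6 + ½·10·6² = -144 cm; v ends 6 cm/s.
x(17) = -10 + Σ Δx = -555 cm.

-555 cm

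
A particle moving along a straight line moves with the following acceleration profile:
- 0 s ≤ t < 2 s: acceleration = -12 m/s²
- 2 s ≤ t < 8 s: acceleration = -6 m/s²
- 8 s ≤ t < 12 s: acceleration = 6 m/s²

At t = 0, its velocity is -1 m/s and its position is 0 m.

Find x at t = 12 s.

On each constant-a segment, Δv = aΔt and Δx = v₀Δt + ½aΔt²; chain segment to segment.
0–2 s: v starts -1 m/s; Δx = -1·2 + ½·-12·2² = -26 m; v ends -25 m/s.
2–8 s: v starts -25 m/s; Δx = -25·6 + ½·-6·6² = -258 m; v ends -61 m/s.
8–12 s: v starts -61 m/s; Δx = -61·4 + ½·6·4² = -196 m; v ends -37 m/s.
x(12) = 0 + Σ Δx = -480 m.

-480 m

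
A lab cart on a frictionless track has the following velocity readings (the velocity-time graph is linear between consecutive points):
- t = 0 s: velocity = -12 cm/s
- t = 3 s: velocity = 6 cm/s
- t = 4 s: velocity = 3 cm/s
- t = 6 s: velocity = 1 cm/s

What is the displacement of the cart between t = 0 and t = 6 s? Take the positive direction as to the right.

Net displacement equals the area under the velocity-time graph (areas below the axis count negative).
0–3 s: ½(-12 + 6)(3) = -9 cm
3–4 s: ½(6 + 3)(1) = 4.5 cm
4–6 s: ½(3 + 1)(2) = 4 cm
Net displacement = -0.5 cm

-0.5 cm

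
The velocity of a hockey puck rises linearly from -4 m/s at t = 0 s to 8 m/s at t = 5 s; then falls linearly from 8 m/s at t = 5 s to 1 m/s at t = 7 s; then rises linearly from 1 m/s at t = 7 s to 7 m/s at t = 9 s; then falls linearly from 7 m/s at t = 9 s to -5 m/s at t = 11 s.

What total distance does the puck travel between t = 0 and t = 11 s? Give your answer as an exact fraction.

Distance (not displacement) is the total path length: add the absolute areas under v-t.
0–5 s: v = 0 at t = 5/3 s; triangle areas 10/3 + 40/3 = 50/3 m
5–7 s: |½(8 + 1)(2)| = 9 m
7–9 s: |½(1 + 7)(2)| = 8 m
9–11 s: v = 0 at t = 61/6 s; triangle areas 49/12 + 25/12 = 37/6 m
Total distance = 239/6 m

239/6 m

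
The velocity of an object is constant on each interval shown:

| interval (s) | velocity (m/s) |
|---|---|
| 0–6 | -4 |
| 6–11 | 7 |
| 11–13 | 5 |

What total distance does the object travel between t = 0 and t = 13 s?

Distance (not displacement) is the total path length: add the absolute areas under v-t.
0–6 s: |-4| × 6 = 24 m
6–11 s: |7| × 5 = 35 m
11–13 s: |5| × 2 = 10 m
Total distance = 69 m

69 m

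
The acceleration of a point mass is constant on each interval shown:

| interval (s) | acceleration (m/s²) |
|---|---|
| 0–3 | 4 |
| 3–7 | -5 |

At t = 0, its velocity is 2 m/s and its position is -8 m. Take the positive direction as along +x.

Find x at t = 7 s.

On each constant-a segment, Δv = aΔt and Δx = v₀Δt + ½aΔt²; chain segment to segment.
0–3 s: v starts 2 m/s; Δx = 2·3 + ½·4·3² = 24 m; v ends 14 m/s.
3–7 s: v starts 14 m/s; Δx = 14·4 + ½·-5·4² = 16 m; v ends -6 m/s.
x(7) = -8 + Σ Δx = 32 m.

32 m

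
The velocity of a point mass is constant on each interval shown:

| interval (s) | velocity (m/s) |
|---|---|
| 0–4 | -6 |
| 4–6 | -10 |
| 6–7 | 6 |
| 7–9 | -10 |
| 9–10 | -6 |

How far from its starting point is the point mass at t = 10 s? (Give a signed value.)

Net displacement equals the area under the velocity-time graph (areas below the axis count negative).
0–4 s: -6 × 4 = -24 m
4–6 s: -10 × 2 = -20 m
6–7 s: 6 × 1 = 6 m
7–9 s: -10 × 2 = -20 m
9–10 s: -6 × 1 = -6 m
Net displacement = -64 m

-64 m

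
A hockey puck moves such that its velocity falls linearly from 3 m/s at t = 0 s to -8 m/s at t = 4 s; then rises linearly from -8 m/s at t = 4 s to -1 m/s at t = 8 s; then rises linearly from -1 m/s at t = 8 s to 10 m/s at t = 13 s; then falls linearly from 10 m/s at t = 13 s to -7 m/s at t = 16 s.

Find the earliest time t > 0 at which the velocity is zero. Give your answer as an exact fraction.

t = 12/11 s

v changes sign on 0–4 s (from 3 to -8); the graph is linear there, so v = 0 at t = 0 + (-3)·(4 − 0)/(-8 − 3) = 12/11 s.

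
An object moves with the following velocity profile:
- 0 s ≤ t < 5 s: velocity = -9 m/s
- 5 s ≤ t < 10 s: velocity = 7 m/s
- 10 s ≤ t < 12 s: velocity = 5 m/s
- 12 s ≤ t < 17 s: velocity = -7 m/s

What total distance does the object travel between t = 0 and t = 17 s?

Total distance travelled is ∫|v| dt — sum the magnitudes of each area piece.
0–5 s: |-9| × 5 = 45 m
5–10 s: |7| × 5 = 35 m
10–12 s: |5| × 2 = 10 m
12–17 s: |-7| × 5 = 35 m
Total distance = 125 m

125 m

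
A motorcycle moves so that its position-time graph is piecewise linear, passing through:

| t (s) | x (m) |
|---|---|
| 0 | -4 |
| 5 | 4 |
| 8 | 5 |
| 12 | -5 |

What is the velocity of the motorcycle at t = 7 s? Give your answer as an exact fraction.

Velocity is the slope of the x-t graph on 5–8 s: (5 − 4)/(8 − 5) = 1/3 m/s.

1/3 m/s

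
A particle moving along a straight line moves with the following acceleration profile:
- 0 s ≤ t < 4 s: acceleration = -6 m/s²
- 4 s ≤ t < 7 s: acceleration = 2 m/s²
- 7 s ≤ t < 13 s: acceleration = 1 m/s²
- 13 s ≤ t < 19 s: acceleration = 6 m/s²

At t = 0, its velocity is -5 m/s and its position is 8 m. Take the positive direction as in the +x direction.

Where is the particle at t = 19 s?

-252 m

On each constant-a segment, Δv = aΔt and Δx = v₀Δt + ½aΔt²; chain segment to segment.
0–4 s: v starts -5 m/s; Δx = -5·4 + ½·-6·4² = -68 m; v ends -29 m/s.
4–7 s: v starts -29 m/s; Δx = -29·3 + ½·2·3² = -78 m; v ends -23 m/s.
7–13 s: v starts -23 m/s; Δx = -23·6 + ½·1·6² = -120 m; v ends -17 m/s.
13–19 s: v starts -17 m/s; Δx = -17·6 + ½·6·6² = 6 m; v ends 19 m/s.
x(19) = 8 + Σ Δx = -252 m.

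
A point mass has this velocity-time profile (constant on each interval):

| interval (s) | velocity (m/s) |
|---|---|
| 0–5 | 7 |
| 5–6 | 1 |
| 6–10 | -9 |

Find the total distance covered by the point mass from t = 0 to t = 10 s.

72 m

Distance (not displacement) is the total path length: add the absolute areas under v-t.
0–5 s: |7| × 5 = 35 m
5–6 s: |1| × 1 = 1 m
6–10 s: |-9| × 4 = 36 m
Total distance = 72 m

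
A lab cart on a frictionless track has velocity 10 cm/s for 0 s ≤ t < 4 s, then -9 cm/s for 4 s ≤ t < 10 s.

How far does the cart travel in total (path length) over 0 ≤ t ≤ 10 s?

Total distance travelled is ∫|v| dt — sum the magnitudes of each area piece.
0–4 s: |10| × 4 = 40 cm
4–10 s: |-9| × 6 = 54 cm
Total distance = 94 cm

94 cm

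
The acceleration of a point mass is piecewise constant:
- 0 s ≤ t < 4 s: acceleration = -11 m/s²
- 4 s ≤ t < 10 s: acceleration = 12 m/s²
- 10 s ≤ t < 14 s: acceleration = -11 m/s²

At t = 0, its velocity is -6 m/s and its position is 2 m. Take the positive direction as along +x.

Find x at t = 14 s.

On each constant-a segment, Δv = aΔt and Δx = v₀Δt + ½aΔt²; chain segment to segment.
0–4 s: v starts -6 m/s; Δx = -6·4 + ½·-11·4² = -112 m; v ends -50 m/s.
4–10 s: v starts -50 m/s; Δx = -50·6 + ½·12·6² = -84 m; v ends 22 m/s.
10–14 s: v starts 22 m/s; Δx = 22·4 + ½·-11·4² = 0 m; v ends -22 m/s.
x(14) = 2 + Σ Δx = -194 m.

-194 m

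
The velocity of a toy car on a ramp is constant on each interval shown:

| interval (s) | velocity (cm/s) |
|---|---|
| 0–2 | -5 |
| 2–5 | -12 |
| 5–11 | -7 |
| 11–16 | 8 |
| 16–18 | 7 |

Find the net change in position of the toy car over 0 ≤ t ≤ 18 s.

-34 cm

Net displacement equals the area under the velocity-time graph (areas below the axis count negative).
0–2 s: -5 × 2 = -10 cm
2–5 s: -12 × 3 = -36 cm
5–11 s: -7 × 6 = -42 cm
11–16 s: 8 × 5 = 40 cm
16–18 s: 7 × 2 = 14 cm
Net displacement = -34 cm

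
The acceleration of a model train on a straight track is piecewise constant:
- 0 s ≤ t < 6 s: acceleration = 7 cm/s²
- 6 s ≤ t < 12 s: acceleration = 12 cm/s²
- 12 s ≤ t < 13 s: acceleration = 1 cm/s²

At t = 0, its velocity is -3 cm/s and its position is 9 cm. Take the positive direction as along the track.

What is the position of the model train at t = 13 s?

On each constant-a segment, Δv = aΔt and Δx = v₀Δt + ½aΔt²; chain segment to segment.
0–6 s: v starts -3 cm/s; Δx = -3·6 + ½·7·6² = 108 cm; v ends 39 cm/s.
6–12 s: v starts 39 cm/s; Δx = 39·6 + ½·12·6² = 450 cm; v ends 111 cm/s.
12–13 s: v starts 111 cm/s; Δx = 111·1 + ½·1·1² = 111.5 cm; v ends 112 cm/s.
x(13) = 9 + Σ Δx = 678.5 cm.

678.5 cm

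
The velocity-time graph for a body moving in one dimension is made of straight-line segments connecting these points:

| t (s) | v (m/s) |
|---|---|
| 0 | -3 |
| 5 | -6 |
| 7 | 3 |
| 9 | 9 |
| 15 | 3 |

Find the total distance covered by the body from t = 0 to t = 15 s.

Distance (not displacement) is the total path length: add the absolute areas under v-t.
0–5 s: |½(-3 + -6)(5)| = 22.5 m
5–7 s: v = 0 at t = 19/3 s; triangle areas 4 + 1 = 5 m
7–9 s: |½(3 + 9)(2)| = 12 m
9–15 s: |½(9 + 3)(6)| = 36 m
Total distance = 75.5 m

75.5 m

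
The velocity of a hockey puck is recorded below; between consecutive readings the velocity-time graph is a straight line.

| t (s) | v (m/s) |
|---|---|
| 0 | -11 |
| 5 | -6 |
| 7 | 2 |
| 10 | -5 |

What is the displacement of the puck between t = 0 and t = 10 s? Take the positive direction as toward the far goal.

Net displacement equals the area under the velocity-time graph (areas below the axis count negative).
0–5 s: ½(-11 + -6)(5) = -42.5 m
5–7 s: ½(-6 + 2)(2) = -4 m
7–10 s: ½(2 + -5)(3) = -4.5 m
Net displacement = -51 m

-51 m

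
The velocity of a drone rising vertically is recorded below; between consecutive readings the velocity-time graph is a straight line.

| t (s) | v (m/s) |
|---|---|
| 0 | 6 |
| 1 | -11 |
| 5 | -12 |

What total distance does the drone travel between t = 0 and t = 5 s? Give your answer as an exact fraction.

1721/34 m

Distance (not displacement) is the total path length: add the absolute areas under v-t.
0–1 s: v = 0 at t = 6/17 s; triangle areas 18/17 + 121/34 = 157/34 m
1–5 s: |½(-11 + -12)(4)| = 46 m
Total distance = 1721/34 m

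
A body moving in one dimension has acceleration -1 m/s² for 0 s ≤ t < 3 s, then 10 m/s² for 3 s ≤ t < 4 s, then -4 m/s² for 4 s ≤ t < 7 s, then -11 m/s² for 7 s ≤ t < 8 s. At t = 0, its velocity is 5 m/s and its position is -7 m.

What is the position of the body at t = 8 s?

On each constant-a segment, Δv = aΔt and Δx = v₀Δt + ½aΔt²; chain segment to segment.
0–3 s: v starts 5 m/s; Δx = 5·3 + ½·-1·3² = 10.5 m; v ends 2 m/s.
3–4 s: v starts 2 m/s; Δx = 2·1 + ½·10·1² = 7 m; v ends 12 m/s.
4–7 s: v starts 12 m/s; Δx = 12·3 + ½·-4·3² = 18 m; v ends 0 m/s.
7–8 s: v starts 0 m/s; Δx = 0·1 + ½·-11·1² = -5.5 m; v ends -11 m/s.
x(8) = -7 + Σ Δx = 23 m.

23 m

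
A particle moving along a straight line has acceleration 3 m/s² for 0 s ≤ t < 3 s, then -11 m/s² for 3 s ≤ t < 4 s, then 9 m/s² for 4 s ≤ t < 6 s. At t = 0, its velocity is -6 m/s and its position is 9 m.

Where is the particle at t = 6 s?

4 m

On each constant-a segment, Δv = aΔt and Δx = v₀Δt + ½aΔt²; chain segment to segment.
0–3 s: v starts -6 m/s; Δx = -6·3 + ½·3·3² = -4.5 m; v ends 3 m/s.
3–4 s: v starts 3 m/s; Δx = 3·1 + ½·-11·1² = -2.5 m; v ends -8 m/s.
4–6 s: v starts -8 m/s; Δx = -8·2 + ½·9·2² = 2 m; v ends 10 m/s.
x(6) = 9 + Σ Δx = 4 m.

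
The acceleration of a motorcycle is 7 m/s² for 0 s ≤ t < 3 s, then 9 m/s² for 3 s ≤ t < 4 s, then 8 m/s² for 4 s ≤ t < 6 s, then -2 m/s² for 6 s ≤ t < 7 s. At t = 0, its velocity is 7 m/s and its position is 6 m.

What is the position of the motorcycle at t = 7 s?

233 m

On each constant-a segment, Δv = aΔt and Δx = v₀Δt + ½aΔt²; chain segment to segment.
0–3 s: v starts 7 m/s; Δx = 7·3 + ½·7·3² = 52.5 m; v ends 28 m/s.
3–4 s: v starts 28 m/s; Δx = 28·1 + ½·9·1² = 32.5 m; v ends 37 m/s.
4–6 s: v starts 37 m/s; Δx = 37·2 + ½·8·2² = 90 m; v ends 53 m/s.
6–7 s: v starts 53 m/s; Δx = 53·1 + ½·-2·1² = 52 m; v ends 51 m/s.
x(7) = 6 + Σ Δx = 233 m.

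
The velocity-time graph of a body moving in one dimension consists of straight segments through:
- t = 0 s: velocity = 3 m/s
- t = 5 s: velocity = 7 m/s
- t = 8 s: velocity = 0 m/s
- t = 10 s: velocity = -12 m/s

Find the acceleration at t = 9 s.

Acceleration is the slope of the v-t graph on 8–10 s: (-12 − 0)/(10 − 8) = -6 m/s².

-6 m/s²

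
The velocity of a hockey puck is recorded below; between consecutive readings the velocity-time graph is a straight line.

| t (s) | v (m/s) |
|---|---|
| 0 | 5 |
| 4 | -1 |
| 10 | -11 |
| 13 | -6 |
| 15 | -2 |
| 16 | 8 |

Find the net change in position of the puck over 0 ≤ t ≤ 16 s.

-58.5 m

Displacement is the signed area under the v-t curve.
0–4 s: ½(5 + -1)(4) = 8 m
4–10 s: ½(-1 + -11)(6) = -36 m
10–13 s: ½(-11 + -6)(3) = -25.5 m
13–15 s: ½(-6 + -2)(2) = -8 m
15–16 s: ½(-2 + 8)(1) = 3 m
Net displacement = -58.5 m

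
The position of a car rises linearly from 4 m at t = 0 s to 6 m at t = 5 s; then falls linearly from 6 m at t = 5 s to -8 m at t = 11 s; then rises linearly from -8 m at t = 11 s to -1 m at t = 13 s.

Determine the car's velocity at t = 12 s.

3.5 m/s

Velocity is the slope of the x-t graph on 11–13 s: (-1 − -8)/(13 − 11) = 3.5 m/s.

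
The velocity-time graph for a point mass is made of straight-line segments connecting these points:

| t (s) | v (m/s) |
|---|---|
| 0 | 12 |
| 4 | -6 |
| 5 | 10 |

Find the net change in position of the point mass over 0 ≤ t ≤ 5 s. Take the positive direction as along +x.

Net displacement equals the area under the velocity-time graph (areas below the axis count negative).
0–4 s: ½(12 + -6)(4) = 12 m
4–5 s: ½(-6 + 10)(1) = 2 m
Net displacement = 14 m

14 m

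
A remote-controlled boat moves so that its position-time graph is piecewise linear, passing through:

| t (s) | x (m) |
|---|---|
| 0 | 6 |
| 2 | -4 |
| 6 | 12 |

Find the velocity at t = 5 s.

4 m/s

Velocity is the slope of the x-t graph on 2–6 s: (12 − -4)/(6 − 2) = 4 m/s.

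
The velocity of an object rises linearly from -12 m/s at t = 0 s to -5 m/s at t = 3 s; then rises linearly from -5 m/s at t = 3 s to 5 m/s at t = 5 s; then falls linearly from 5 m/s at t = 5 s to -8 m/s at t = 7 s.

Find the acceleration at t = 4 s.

Acceleration is the slope of the v-t graph on 3–5 s: (5 − -5)/(5 − 3) = 5 m/s².

5 m/s²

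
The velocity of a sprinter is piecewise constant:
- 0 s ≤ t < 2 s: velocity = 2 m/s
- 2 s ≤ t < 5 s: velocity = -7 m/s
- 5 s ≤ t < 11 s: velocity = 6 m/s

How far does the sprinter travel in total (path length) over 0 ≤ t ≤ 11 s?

61 m

Total distance travelled is ∫|v| dt — sum the magnitudes of each area piece.
0–2 s: |2| × 2 = 4 m
2–5 s: |-7| × 3 = 21 m
5–11 s: |6| × 6 = 36 m
Total distance = 61 m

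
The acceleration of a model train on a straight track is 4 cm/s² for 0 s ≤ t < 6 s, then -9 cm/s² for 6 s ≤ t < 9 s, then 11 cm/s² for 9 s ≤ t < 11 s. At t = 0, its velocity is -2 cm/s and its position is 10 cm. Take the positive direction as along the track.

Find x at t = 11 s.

On each constant-a segment, Δv = aΔt and Δx = v₀Δt + ½aΔt²; chain segment to segment.
0–6 s: v starts -2 cm/s; Δx = -2·6 + ½·4·6² = 60 cm; v ends 22 cm/s.
6–9 s: v starts 22 cm/s; Δx = 22·3 + ½·-9·3² = 25.5 cm; v ends -5 cm/s.
9–11 s: v starts -5 cm/s; Δx = -5·2 + ½·11·2² = 12 cm; v ends 17 cm/s.
x(11) = 10 + Σ Δx = 107.5 cm.

107.5 cm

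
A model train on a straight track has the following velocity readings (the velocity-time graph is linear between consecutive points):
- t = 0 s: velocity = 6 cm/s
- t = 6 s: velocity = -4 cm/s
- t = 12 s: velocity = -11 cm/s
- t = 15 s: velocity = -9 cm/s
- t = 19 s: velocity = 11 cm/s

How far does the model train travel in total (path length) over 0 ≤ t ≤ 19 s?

110.8 cm

Distance (not displacement) is the total path length: add the absolute areas under v-t.
0–6 s: v = 0 at t = 3.6 s; triangle areas 10.8 + 4.8 = 15.6 cm
6–12 s: |½(-4 + -11)(6)| = 45 cm
12–15 s: |½(-11 + -9)(3)| = 30 cm
15–19 s: v = 0 at t = 16.8 s; triangle areas 8.1 + 12.1 = 20.2 cm
Total distance = 110.8 cm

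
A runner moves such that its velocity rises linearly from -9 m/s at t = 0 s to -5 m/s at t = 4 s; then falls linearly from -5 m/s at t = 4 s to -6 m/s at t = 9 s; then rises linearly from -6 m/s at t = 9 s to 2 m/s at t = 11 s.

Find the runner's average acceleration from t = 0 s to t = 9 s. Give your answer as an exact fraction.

1/3 m/s²

Average acceleration = Δv/Δt = (-6 − -9)/(9 − 0) = 1/3 m/s².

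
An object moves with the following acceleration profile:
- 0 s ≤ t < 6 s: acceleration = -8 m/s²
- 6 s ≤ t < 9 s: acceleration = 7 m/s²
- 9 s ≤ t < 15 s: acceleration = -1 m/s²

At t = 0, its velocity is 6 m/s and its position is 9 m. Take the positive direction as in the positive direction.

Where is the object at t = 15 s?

-337.5 m

On each constant-a segment, Δv = aΔt and Δx = v₀Δt + ½aΔt²; chain segment to segment.
0–6 s: v starts 6 m/s; Δx = 6·6 + ½·-8·6² = -108 m; v ends -42 m/s.
6–9 s: v starts -42 m/s; Δx = -42·3 + ½·7·3² = -94.5 m; v ends -21 m/s.
9–15 s: v starts -21 m/s; Δx = -21·6 + ½·-1·6² = -144 m; v ends -27 m/s.
x(15) = 9 + Σ Δx = -337.5 m.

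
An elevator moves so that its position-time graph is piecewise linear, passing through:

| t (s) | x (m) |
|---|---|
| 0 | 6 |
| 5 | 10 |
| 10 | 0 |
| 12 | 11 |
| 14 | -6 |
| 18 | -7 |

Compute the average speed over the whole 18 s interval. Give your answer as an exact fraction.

Average speed = (total path length)/(elapsed time); on a piecewise-linear x-t graph the path length is Σ|Δx|.
0–5 s: |Δx| = |10 − 6| = 4 m
5–10 s: |Δx| = |0 − 10| = 10 m
10–12 s: |Δx| = |11 − 0| = 11 m
12–14 s: |Δx| = |-6 − 11| = 17 m
14–18 s: |Δx| = |-7 − -6| = 1 m
Total path = 43 m; average speed = 43/18 = 43/18 m/s.

43/18 m/s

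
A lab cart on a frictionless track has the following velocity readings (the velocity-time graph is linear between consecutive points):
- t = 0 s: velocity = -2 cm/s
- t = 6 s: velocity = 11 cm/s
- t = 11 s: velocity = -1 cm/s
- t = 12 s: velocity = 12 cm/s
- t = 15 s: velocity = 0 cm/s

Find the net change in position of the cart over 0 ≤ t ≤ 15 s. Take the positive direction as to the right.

Displacement is the signed area under the v-t curve.
0–6 s: ½(-2 + 11)(6) = 27 cm
6–11 s: ½(11 + -1)(5) = 25 cm
11–12 s: ½(-1 + 12)(1) = 5.5 cm
12–15 s: ½(12 + 0)(3) = 18 cm
Net displacement = 75.5 cm

75.5 cm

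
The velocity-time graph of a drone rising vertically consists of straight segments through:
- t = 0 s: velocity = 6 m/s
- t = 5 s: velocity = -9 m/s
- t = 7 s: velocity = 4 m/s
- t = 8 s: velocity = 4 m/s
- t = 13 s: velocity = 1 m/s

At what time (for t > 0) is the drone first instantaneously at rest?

v changes sign on 0–5 s (from 6 to -9); the graph is linear there, so v = 0 at t = 0 + (-6)·(5 − 0)/(-9 − 6) = 2 s.

t = 2 s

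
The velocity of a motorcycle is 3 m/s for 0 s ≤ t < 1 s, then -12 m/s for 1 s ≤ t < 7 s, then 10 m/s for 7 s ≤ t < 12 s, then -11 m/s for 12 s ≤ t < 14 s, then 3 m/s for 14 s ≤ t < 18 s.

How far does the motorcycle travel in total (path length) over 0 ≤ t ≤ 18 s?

Distance (not displacement) is the total path length: add the absolute areas under v-t.
0–1 s: |3| × 1 = 3 m
1–7 s: |-12| × 6 = 72 m
7–12 s: |10| × 5 = 50 m
12–14 s: |-11| × 2 = 22 m
14–18 s: |3| × 4 = 12 m
Total distance = 159 m

159 m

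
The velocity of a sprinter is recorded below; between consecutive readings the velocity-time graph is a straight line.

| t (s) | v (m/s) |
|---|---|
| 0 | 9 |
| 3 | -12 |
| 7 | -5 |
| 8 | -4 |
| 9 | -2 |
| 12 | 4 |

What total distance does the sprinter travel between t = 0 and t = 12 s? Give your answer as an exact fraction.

Distance (not displacement) is the total path length: add the absolute areas under v-t.
0–3 s: v = 0 at t = 9/7 s; triangle areas 81/14 + 72/7 = 225/14 m
3–7 s: |½(-12 + -5)(4)| = 34 m
7–8 s: |½(-5 + -4)(1)| = 4.5 m
8–9 s: |½(-4 + -2)(1)| = 3 m
9–12 s: v = 0 at t = 10 s; triangle areas 1 + 4 = 5 m
Total distance = 438/7 m

438/7 m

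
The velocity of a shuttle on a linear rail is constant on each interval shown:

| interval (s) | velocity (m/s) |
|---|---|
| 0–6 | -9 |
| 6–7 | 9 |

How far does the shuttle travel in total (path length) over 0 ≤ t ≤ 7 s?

Distance (not displacement) is the total path length: add the absolute areas under v-t.
0–6 s: |-9| × 6 = 54 m
6–7 s: |9| × 1 = 9 m
Total distance = 63 m

63 m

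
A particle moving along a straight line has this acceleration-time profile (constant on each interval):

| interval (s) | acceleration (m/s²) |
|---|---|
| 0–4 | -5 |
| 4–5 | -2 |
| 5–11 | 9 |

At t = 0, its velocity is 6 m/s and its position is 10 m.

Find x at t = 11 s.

On each constant-a segment, Δv = aΔt and Δx = v₀Δt + ½aΔt²; chain segment to segment.
0–4 s: v starts 6 m/s; Δx = 6·4 + ½·-5·4² = -16 m; v ends -14 m/s.
4–5 s: v starts -14 m/s; Δx = -14·1 + ½·-2·1² = -15 m; v ends -16 m/s.
5–11 s: v starts -16 m/s; Δx = -16·6 + ½·9·6² = 66 m; v ends 38 m/s.
x(11) = 10 + Σ Δx = 45 m.

45 m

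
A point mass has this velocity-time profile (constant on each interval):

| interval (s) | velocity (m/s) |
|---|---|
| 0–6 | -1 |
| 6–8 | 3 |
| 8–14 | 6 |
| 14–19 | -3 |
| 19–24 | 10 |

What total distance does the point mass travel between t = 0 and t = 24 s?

113 m

Distance (not displacement) is the total path length: add the absolute areas under v-t.
0–6 s: |-1| × 6 = 6 m
6–8 s: |3| × 2 = 6 m
8–14 s: |6| × 6 = 36 m
14–19 s: |-3| × 5 = 15 m
19–24 s: |10| × 5 = 50 m
Total distance = 113 m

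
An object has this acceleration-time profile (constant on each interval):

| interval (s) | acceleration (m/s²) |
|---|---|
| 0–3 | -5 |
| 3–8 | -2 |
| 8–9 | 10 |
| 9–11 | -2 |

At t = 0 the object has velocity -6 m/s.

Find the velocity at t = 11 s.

-25 m/s

Δv equals the area under the a-t graph; then v = v₀ + Δv.
0–3 s: -5 × 3 = -15 m/s
3–8 s: -2 × 5 = -10 m/s
8–9 s: 10 × 1 = 10 m/s
9–11 s: -2 × 2 = -4 m/s
Δv = -19 m/s, so v(11) = -6 + (-19) = -25 m/s.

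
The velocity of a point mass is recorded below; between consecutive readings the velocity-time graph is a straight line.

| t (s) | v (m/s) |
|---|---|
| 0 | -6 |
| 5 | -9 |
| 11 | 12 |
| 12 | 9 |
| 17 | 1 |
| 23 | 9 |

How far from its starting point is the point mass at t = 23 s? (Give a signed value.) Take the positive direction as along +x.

Net displacement equals the area under the velocity-time graph (areas below the axis count negative).
0–5 s: ½(-6 + -9)(5) = -37.5 m
5–11 s: ½(-9 + 12)(6) = 9 m
11–12 s: ½(12 + 9)(1) = 10.5 m
12–17 s: ½(9 + 1)(5) = 25 m
17–23 s: ½(1 + 9)(6) = 30 m
Net displacement = 37 m

37 m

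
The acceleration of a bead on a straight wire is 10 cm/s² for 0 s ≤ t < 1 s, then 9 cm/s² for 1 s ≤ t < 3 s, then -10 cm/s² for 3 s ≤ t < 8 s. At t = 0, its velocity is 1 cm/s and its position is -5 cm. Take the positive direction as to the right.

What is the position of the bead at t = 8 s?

On each constant-a segment, Δv = aΔt and Δx = v₀Δt + ½aΔt²; chain segment to segment.
0–1 s: v starts 1 cm/s; Δx = 1·1 + ½·10·1² = 6 cm; v ends 11 cm/s.
1–3 s: v starts 11 cm/s; Δx = 11·2 + ½·9·2² = 40 cm; v ends 29 cm/s.
3–8 s: v starts 29 cm/s; Δx = 29·5 + ½·-10·5² = 20 cm; v ends -21 cm/s.
x(8) = -5 + Σ Δx = 61 cm.

61 cm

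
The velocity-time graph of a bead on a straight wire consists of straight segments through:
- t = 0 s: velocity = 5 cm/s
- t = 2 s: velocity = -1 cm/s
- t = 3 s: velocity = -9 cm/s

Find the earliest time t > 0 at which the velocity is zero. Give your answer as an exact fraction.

v changes sign on 0–2 s (from 5 to -1); the graph is linear there, so v = 0 at t = 0 + (-5)·(2 − 0)/(-1 − 5) = 5/3 s.

t = 5/3 s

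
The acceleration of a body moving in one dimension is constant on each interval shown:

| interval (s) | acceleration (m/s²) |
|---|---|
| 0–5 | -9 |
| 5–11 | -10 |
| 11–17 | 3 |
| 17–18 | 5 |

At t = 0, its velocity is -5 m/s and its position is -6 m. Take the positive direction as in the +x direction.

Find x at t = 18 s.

On each constant-a segment, Δv = aΔt and Δx = v₀Δt + ½aΔt²; chain segment to segment.
0–5 s: v starts -5 m/s; Δx = -5·5 + ½·-9·5² = -137.5 m; v ends -50 m/s.
5–11 s: v starts -50 m/s; Δx = -50·6 + ½·-10·6² = -480 m; v ends -110 m/s.
11–17 s: v starts -110 m/s; Δx = -110·6 + ½·3·6² = -606 m; v ends -92 m/s.
17–18 s: v starts -92 m/s; Δx = -92·1 + ½·5·1² = -89.5 m; v ends -87 m/s.
x(18) = -6 + Σ Δx = -1319 m.

-1319 m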